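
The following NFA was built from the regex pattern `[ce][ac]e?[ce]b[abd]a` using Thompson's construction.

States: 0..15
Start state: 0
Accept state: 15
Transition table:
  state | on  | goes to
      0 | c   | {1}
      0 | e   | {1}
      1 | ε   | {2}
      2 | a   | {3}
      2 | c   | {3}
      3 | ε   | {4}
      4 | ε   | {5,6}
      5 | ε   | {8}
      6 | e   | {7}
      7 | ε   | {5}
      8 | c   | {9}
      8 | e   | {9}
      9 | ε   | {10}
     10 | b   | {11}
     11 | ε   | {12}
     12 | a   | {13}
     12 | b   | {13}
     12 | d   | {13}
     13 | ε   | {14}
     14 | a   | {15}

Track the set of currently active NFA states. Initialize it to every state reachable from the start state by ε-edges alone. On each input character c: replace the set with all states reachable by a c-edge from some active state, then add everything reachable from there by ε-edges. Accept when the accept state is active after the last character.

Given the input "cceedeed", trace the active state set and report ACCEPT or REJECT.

Answer: REJECT

Derivation:
initial (ε-close {0}): {0}
'c' @ 1: {1,2}
'c' @ 2: {3,4,5,6,8}
'e' @ 3: {5,7,8,9,10}
'e' @ 4: {9,10}
'd' @ 5: {}  — dead — no transitions
rest 'eed' ignored (set empty)
after full input: {}  (accept=15 not in)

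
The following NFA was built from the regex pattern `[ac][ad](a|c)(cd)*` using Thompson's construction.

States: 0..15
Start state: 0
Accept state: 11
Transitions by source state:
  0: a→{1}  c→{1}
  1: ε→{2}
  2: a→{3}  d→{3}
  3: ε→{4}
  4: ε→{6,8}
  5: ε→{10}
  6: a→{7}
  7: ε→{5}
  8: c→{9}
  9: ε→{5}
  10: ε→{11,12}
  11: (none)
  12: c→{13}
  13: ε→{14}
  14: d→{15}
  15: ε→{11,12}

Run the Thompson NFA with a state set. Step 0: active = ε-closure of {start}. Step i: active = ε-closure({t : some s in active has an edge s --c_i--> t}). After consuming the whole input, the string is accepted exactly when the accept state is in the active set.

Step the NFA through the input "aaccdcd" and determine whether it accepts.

initial (ε-close {0}): {0}
'a' @ 1: {1,2}
'a' @ 2: {3,4,6,8}
'c' @ 3: {5,9,10,11,12}  ✓accept
'c' @ 4: {13,14}
'd' @ 5: {11,12,15}  ✓accept
'c' @ 6: {13,14}
'd' @ 7: {11,12,15}  ✓accept
after full input: {11,12,15}  (accept=11 in)

Answer: ACCEPT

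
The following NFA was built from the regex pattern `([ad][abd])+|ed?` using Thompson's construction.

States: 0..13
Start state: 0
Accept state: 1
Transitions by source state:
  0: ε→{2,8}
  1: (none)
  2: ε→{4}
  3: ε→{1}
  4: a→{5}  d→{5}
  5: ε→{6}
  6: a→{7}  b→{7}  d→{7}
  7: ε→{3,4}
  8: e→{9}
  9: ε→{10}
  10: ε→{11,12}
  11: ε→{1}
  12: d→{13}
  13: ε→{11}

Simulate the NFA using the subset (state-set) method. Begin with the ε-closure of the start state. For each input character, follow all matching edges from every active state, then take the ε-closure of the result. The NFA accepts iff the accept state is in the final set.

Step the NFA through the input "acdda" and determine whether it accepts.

initial (ε-close {0}): {0,2,4,8}
'a' @ 1: {5,6}
'c' @ 2: {}  — state set empty
rest 'dda' ignored (set empty)
after full input: {}  (accept=1 not in)

Answer: REJECT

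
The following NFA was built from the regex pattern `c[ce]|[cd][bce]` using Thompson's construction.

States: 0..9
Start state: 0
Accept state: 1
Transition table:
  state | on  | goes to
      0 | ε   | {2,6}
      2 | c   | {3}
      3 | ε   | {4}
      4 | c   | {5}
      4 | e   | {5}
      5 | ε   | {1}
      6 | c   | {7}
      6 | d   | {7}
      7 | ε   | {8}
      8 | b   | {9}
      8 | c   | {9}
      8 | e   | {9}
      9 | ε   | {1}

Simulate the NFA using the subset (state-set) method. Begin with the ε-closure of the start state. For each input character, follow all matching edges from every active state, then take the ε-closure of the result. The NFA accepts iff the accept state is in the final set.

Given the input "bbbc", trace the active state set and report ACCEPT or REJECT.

start: ε-closure({0}) = {0,2,6}
'b' @ 1: {}  — no active states
rest 'bbc' ignored (set empty)
final: {}; accept 1 not in set

Answer: REJECT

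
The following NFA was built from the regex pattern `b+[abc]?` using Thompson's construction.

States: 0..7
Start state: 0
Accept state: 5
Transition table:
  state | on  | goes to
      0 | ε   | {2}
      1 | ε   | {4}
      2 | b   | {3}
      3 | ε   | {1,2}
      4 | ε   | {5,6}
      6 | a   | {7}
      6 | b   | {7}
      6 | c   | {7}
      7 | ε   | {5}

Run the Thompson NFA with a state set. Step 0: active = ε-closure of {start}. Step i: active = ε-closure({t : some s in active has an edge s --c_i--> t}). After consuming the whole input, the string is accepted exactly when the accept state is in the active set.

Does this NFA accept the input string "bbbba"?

Answer: ACCEPT

Trace:
S₀ = ε-closure({0}) = {0,2}
'b' @ 1: {1,2,3,4,5,6}  [accepting]
'b' @ 2: {1,2,3,4,5,6,7}  [accepting]
'b' @ 3: {1,2,3,4,5,6,7}  [accepting]
'b' @ 4: {1,2,3,4,5,6,7}  [accepting]
'a' @ 5: {5,7}  [accepting]
end set {5,7} — state 5 in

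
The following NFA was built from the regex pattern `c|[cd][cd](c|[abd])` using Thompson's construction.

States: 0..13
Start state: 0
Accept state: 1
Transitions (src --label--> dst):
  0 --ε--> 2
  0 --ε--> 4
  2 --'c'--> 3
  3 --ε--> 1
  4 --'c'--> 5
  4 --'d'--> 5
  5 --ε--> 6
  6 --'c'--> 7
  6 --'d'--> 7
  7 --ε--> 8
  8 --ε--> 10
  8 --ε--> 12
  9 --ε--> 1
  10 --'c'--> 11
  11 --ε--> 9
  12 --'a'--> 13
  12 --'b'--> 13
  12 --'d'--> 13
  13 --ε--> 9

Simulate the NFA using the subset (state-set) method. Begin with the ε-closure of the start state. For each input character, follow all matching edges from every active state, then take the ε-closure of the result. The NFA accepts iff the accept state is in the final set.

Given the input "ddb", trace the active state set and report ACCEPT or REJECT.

initial (ε-close {0}): {0,2,4}
'd' @ 1: {5,6}
'd' @ 2: {7,8,10,12}
'b' @ 3: {1,9,13}  (accept∈set)
final: {1,9,13}; accept 1 in set

Answer: ACCEPT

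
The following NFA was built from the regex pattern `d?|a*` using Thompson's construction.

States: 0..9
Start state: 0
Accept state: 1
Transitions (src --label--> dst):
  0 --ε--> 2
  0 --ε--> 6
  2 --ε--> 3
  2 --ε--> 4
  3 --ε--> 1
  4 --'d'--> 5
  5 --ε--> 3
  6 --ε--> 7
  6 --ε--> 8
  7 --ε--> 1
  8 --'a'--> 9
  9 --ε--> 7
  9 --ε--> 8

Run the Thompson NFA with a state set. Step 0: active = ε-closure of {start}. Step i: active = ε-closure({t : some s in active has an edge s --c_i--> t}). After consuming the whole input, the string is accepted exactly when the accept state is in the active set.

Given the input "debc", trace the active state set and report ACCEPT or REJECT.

Answer: REJECT

Steps:
initial (ε-close {0}): {0,1,2,3,4,6,7,8}
'd' @ 1: {1,3,5}  (accept∈set)
'e' @ 2: {}  — no active states
rest 'bc' ignored (set empty)
end set {} — state 1 not in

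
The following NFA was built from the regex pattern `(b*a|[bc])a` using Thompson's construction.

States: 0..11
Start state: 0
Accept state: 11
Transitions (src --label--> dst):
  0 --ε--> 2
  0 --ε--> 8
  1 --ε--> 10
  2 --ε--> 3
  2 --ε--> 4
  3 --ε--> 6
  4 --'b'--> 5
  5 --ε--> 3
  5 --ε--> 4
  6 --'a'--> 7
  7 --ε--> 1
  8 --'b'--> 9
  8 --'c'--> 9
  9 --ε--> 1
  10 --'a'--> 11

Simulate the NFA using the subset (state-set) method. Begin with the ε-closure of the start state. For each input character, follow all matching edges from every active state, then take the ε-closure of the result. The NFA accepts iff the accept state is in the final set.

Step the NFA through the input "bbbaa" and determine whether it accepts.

start: ε-closure({0}) = {0,2,3,4,6,8}
'b' @ 1: {1,3,4,5,6,9,10}
'b' @ 2: {3,4,5,6}
'b' @ 3: {3,4,5,6}
'a' @ 4: {1,7,10}
'a' @ 5: {11}  [accepting]
end set {11} — state 11 in

Answer: ACCEPT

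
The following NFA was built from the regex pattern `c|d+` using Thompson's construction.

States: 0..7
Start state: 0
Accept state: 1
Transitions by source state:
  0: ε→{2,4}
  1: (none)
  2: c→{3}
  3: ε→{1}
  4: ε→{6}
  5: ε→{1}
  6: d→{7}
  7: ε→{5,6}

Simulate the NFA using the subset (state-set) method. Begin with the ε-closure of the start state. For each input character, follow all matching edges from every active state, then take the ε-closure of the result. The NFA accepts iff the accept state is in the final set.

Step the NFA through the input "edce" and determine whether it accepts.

Answer: REJECT

Trace:
S₀ = ε-closure({0}) = {0,2,4,6}
'e' @ 1: {}  — state set empty
rest 'dce' ignored (set empty)
final: {}; accept 1 not in set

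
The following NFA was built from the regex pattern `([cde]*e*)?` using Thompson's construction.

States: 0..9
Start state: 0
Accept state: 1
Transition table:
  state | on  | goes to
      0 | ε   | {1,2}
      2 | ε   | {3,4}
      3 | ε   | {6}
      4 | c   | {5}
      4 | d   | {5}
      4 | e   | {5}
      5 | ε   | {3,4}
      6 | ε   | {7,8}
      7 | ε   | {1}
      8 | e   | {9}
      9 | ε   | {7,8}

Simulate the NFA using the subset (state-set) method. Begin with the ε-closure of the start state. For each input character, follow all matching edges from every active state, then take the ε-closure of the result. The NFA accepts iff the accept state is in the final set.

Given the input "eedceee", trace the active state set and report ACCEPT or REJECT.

Answer: ACCEPT

Steps:
start: ε-closure({0}) = {0,1,2,3,4,6,7,8}
'e' @ 1: {1,3,4,5,6,7,8,9}  ✓accept
'e' @ 2: {1,3,4,5,6,7,8,9}  ✓accept
'd' @ 3: {1,3,4,5,6,7,8}  ✓accept
'c' @ 4: {1,3,4,5,6,7,8}  ✓accept
'e' @ 5: {1,3,4,5,6,7,8,9}  ✓accept
'e' @ 6: {1,3,4,5,6,7,8,9}  ✓accept
'e' @ 7: {1,3,4,5,6,7,8,9}  ✓accept
end set {1,3,4,5,6,7,8,9} — state 1 in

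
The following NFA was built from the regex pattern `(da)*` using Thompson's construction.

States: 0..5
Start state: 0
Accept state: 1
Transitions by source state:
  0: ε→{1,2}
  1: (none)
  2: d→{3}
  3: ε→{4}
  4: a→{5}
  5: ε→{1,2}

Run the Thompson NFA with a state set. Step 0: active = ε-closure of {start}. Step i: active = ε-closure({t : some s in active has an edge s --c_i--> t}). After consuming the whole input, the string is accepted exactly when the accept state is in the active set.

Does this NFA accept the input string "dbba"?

Answer: REJECT

Derivation:
start: ε-closure({0}) = {0,1,2}
'd' @ 1: {3,4}
'b' @ 2: {}  — no active states
rest 'ba' ignored (set empty)
end set {} — state 1 not in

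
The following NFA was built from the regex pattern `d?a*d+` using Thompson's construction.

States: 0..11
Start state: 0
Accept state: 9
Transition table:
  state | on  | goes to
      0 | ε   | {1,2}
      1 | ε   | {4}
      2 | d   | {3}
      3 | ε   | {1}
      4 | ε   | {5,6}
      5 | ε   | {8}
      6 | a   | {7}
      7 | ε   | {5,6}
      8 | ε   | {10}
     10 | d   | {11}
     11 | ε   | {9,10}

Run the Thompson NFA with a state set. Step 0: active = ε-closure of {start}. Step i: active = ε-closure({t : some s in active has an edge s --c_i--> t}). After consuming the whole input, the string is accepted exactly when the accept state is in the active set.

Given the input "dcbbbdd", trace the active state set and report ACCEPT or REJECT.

initial (ε-close {0}): {0,1,2,4,5,6,8,10}
'd' @ 1: {1,3,4,5,6,8,9,10,11}  [accepting]
'c' @ 2: {}  — no active states
rest 'bbbdd' ignored (set empty)
after full input: {}  (accept=9 not in)

Answer: REJECT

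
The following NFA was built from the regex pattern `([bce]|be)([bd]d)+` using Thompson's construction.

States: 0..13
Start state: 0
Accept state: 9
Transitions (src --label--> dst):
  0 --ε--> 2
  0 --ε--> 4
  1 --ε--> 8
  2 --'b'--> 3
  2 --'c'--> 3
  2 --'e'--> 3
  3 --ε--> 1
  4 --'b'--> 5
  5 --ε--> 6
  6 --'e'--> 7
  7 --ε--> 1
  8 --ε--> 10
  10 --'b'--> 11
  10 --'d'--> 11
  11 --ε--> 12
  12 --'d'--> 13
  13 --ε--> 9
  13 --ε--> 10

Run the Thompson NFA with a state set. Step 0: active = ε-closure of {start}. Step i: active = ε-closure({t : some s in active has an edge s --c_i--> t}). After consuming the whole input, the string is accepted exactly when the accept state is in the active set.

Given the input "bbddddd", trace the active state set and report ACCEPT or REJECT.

Answer: ACCEPT

Trace:
initial (ε-close {0}): {0,2,4}
'b' @ 1: {1,3,5,6,8,10}
'b' @ 2: {11,12}
'd' @ 3: {9,10,13}  ✓accept
'd' @ 4: {11,12}
'd' @ 5: {9,10,13}  ✓accept
'd' @ 6: {11,12}
'd' @ 7: {9,10,13}  ✓accept
final: {9,10,13}; accept 9 in set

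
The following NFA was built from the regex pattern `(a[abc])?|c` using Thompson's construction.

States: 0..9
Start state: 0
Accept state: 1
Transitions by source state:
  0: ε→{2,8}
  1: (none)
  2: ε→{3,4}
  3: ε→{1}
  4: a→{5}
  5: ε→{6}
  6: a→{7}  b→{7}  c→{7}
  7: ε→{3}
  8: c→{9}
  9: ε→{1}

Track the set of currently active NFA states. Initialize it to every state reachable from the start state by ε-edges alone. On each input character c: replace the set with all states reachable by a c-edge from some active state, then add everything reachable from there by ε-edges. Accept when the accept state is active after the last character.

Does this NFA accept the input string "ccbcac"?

Answer: REJECT

Trace:
start: ε-closure({0}) = {0,1,2,3,4,8}
'c' @ 1: {1,9}  (accept∈set)
'c' @ 2: {}  — state set empty
rest 'bcac' ignored (set empty)
final: {}; accept 1 not in set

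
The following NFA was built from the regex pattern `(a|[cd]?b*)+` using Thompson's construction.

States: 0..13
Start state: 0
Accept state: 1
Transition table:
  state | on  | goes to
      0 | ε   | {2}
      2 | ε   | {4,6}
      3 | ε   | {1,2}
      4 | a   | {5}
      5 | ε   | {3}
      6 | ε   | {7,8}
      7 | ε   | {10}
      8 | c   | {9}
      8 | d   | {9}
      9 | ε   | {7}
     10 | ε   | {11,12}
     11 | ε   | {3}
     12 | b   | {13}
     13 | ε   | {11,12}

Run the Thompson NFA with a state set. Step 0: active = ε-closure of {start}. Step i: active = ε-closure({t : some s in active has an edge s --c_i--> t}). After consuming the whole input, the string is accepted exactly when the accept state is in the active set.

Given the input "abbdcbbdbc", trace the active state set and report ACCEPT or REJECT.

Answer: ACCEPT

Steps:
S₀ = ε-closure({0}) = {0,1,2,3,4,6,7,8,10,11,12}
'a' @ 1: {1,2,3,4,5,6,7,8,10,11,12}  ✓accept
'b' @ 2: {1,2,3,4,6,7,8,10,11,12,13}  ✓accept
'b' @ 3: {1,2,3,4,6,7,8,10,11,12,13}  ✓accept
'd' @ 4: {1,2,3,4,6,7,8,9,10,11,12}  ✓accept
'c' @ 5: {1,2,3,4,6,7,8,9,10,11,12}  ✓accept
'b' @ 6: {1,2,3,4,6,7,8,10,11,12,13}  ✓accept
'b' @ 7: {1,2,3,4,6,7,8,10,11,12,13}  ✓accept
'd' @ 8: {1,2,3,4,6,7,8,9,10,11,12}  ✓accept
'b' @ 9: {1,2,3,4,6,7,8,10,11,12,13}  ✓accept
'c' @ 10: {1,2,3,4,6,7,8,9,10,11,12}  ✓accept
end set {1,2,3,4,6,7,8,9,10,11,12} — state 1 in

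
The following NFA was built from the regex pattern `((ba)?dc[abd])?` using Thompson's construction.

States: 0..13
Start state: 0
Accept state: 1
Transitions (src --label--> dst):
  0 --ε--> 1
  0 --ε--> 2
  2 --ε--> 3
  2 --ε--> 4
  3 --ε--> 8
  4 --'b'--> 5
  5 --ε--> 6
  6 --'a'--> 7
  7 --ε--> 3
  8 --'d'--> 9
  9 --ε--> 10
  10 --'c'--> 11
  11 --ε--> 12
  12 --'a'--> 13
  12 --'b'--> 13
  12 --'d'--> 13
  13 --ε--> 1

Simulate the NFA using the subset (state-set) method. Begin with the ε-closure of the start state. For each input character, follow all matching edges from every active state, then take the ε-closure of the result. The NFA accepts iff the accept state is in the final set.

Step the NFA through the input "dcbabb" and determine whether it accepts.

Answer: REJECT

Steps:
start: ε-closure({0}) = {0,1,2,3,4,8}
'd' @ 1: {9,10}
'c' @ 2: {11,12}
'b' @ 3: {1,13}  (accept∈set)
'a' @ 4: {}  — dead — no transitions
rest 'bb' ignored (set empty)
end set {} — state 1 not in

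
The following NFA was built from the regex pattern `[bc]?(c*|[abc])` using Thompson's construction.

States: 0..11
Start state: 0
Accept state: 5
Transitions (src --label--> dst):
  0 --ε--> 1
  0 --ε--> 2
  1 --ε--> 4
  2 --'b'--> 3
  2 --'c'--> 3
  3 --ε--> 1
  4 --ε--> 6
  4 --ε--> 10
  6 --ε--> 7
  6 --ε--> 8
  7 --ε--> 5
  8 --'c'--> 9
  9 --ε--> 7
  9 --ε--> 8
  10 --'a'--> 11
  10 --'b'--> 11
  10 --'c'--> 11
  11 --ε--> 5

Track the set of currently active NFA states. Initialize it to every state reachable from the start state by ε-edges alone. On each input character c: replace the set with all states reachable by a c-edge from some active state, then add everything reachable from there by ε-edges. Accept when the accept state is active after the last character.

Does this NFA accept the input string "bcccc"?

initial (ε-close {0}): {0,1,2,4,5,6,7,8,10}
'b' @ 1: {1,3,4,5,6,7,8,10,11}  ✓accept
'c' @ 2: {5,7,8,9,11}  ✓accept
'c' @ 3: {5,7,8,9}  ✓accept
'c' @ 4: {5,7,8,9}  ✓accept
'c' @ 5: {5,7,8,9}  ✓accept
after full input: {5,7,8,9}  (accept=5 in)

Answer: ACCEPT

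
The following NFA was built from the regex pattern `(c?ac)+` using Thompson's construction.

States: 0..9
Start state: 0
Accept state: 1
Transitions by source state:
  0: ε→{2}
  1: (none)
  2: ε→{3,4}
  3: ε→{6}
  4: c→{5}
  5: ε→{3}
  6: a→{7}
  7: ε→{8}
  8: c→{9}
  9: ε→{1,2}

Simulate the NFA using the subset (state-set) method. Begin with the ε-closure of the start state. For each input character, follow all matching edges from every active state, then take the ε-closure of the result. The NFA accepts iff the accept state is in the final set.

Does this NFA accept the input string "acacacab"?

Answer: REJECT

Trace:
start: ε-closure({0}) = {0,2,3,4,6}
'a' @ 1: {7,8}
'c' @ 2: {1,2,3,4,6,9}  ✓accept
'a' @ 3: {7,8}
'c' @ 4: {1,2,3,4,6,9}  ✓accept
'a' @ 5: {7,8}
'c' @ 6: {1,2,3,4,6,9}  ✓accept
'a' @ 7: {7,8}
'b' @ 8: {}  — no active states
end set {} — state 1 not in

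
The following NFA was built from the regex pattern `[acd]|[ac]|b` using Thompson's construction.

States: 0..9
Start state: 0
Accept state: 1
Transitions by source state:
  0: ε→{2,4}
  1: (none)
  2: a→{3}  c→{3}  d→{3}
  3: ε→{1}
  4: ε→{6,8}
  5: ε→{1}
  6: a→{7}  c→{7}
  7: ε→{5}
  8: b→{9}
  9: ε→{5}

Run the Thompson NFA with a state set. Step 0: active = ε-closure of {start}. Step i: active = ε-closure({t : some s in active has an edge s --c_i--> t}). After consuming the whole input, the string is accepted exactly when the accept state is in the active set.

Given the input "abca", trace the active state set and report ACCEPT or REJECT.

Answer: REJECT

Steps:
initial (ε-close {0}): {0,2,4,6,8}
'a' @ 1: {1,3,5,7}  [accepting]
'b' @ 2: {}  — no active states
rest 'ca' ignored (set empty)
end set {} — state 1 not in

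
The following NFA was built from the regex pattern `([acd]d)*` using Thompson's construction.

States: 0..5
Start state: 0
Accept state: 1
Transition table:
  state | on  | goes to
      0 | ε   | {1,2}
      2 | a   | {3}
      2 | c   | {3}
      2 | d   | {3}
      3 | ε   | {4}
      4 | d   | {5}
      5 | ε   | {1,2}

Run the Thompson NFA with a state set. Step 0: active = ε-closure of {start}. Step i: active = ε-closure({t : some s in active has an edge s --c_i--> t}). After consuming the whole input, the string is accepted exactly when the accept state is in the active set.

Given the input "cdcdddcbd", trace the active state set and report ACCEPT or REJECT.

Answer: REJECT

Steps:
S₀ = ε-closure({0}) = {0,1,2}
'c' @ 1: {3,4}
'd' @ 2: {1,2,5}  ✓accept
'c' @ 3: {3,4}
'd' @ 4: {1,2,5}  ✓accept
'd' @ 5: {3,4}
'd' @ 6: {1,2,5}  ✓accept
'c' @ 7: {3,4}
'b' @ 8: {}  — state set empty
rest 'd' ignored (set empty)
end set {} — state 1 not in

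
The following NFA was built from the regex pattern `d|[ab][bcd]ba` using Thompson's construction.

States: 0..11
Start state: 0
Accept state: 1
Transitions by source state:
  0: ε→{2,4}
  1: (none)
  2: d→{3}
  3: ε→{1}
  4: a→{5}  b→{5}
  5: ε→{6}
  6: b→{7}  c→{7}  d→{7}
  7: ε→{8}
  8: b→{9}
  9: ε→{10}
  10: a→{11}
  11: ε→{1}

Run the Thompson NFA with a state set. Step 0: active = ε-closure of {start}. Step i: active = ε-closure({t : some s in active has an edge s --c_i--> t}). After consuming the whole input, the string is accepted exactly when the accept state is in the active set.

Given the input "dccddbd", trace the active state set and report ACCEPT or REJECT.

Answer: REJECT

Derivation:
S₀ = ε-closure({0}) = {0,2,4}
'd' @ 1: {1,3}  (accept∈set)
'c' @ 2: {}  — state set empty
rest 'cddbd' ignored (set empty)
end set {} — state 1 not in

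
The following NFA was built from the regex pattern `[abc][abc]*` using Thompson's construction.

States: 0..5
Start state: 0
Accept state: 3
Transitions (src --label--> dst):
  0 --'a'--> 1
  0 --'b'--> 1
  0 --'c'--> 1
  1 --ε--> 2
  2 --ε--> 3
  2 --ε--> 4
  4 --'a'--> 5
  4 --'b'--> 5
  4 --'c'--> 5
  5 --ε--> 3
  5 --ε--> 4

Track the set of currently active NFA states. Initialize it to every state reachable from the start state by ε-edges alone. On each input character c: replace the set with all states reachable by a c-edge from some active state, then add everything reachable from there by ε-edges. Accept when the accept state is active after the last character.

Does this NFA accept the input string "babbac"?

start: ε-closure({0}) = {0}
'b' @ 1: {1,2,3,4}  (accept∈set)
'a' @ 2: {3,4,5}  (accept∈set)
'b' @ 3: {3,4,5}  (accept∈set)
'b' @ 4: {3,4,5}  (accept∈set)
'a' @ 5: {3,4,5}  (accept∈set)
'c' @ 6: {3,4,5}  (accept∈set)
end set {3,4,5} — state 3 in

Answer: ACCEPT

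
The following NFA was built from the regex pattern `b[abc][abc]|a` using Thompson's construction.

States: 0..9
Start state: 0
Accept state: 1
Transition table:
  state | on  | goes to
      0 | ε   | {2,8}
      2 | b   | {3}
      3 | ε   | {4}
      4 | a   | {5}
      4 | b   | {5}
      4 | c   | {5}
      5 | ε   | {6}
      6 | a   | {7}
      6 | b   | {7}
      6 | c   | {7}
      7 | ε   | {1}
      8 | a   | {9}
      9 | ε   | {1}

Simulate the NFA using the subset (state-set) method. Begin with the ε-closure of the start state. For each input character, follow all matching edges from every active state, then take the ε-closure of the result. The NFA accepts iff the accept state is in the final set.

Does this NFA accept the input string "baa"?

start: ε-closure({0}) = {0,2,8}
'b' @ 1: {3,4}
'a' @ 2: {5,6}
'a' @ 3: {1,7}  [accepting]
final: {1,7}; accept 1 in set

Answer: ACCEPT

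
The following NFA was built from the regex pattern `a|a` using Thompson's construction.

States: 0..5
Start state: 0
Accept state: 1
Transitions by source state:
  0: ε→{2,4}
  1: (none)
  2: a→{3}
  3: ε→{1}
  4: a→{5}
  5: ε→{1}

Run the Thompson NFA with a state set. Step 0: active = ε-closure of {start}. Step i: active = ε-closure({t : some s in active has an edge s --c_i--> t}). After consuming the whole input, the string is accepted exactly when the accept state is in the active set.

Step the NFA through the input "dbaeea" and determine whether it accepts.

Answer: REJECT

Derivation:
initial (ε-close {0}): {0,2,4}
'd' @ 1: {}  — state set empty
rest 'baeea' ignored (set empty)
end set {} — state 1 not in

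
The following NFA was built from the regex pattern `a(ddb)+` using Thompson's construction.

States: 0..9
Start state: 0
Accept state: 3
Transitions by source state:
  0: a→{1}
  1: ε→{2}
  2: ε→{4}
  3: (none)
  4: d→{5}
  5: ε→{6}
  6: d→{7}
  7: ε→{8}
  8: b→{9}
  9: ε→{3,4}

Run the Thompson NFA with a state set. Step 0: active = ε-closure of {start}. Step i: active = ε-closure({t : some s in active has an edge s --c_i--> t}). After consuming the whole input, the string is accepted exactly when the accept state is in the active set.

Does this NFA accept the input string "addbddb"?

S₀ = ε-closure({0}) = {0}
'a' @ 1: {1,2,4}
'd' @ 2: {5,6}
'd' @ 3: {7,8}
'b' @ 4: {3,4,9}  (accept∈set)
'd' @ 5: {5,6}
'd' @ 6: {7,8}
'b' @ 7: {3,4,9}  (accept∈set)
end set {3,4,9} — state 3 in

Answer: ACCEPT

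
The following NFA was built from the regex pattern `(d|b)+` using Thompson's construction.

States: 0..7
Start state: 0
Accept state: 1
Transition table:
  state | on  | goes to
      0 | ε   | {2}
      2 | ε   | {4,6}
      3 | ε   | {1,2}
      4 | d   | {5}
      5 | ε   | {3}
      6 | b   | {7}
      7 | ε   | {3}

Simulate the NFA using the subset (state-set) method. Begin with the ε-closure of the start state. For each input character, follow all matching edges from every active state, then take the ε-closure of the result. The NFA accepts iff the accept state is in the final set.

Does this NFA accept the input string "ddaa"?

Answer: REJECT

Trace:
initial (ε-close {0}): {0,2,4,6}
'd' @ 1: {1,2,3,4,5,6}  [accepting]
'd' @ 2: {1,2,3,4,5,6}  [accepting]
'a' @ 3: {}  — no active states
rest 'a' ignored (set empty)
after full input: {}  (accept=1 not in)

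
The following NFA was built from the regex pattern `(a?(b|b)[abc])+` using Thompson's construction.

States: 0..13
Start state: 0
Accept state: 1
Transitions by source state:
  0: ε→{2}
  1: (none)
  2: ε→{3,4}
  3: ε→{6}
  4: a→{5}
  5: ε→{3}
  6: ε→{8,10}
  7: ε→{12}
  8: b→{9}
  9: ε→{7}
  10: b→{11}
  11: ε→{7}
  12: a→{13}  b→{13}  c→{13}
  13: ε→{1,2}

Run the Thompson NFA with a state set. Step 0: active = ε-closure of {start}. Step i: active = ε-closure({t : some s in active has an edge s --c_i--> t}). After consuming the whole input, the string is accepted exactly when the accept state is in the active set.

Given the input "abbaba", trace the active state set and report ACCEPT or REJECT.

S₀ = ε-closure({0}) = {0,2,3,4,6,8,10}
'a' @ 1: {3,5,6,8,10}
'b' @ 2: {7,9,11,12}
'b' @ 3: {1,2,3,4,6,8,10,13}  [accepting]
'a' @ 4: {3,5,6,8,10}
'b' @ 5: {7,9,11,12}
'a' @ 6: {1,2,3,4,6,8,10,13}  [accepting]
end set {1,2,3,4,6,8,10,13} — state 1 in

Answer: ACCEPT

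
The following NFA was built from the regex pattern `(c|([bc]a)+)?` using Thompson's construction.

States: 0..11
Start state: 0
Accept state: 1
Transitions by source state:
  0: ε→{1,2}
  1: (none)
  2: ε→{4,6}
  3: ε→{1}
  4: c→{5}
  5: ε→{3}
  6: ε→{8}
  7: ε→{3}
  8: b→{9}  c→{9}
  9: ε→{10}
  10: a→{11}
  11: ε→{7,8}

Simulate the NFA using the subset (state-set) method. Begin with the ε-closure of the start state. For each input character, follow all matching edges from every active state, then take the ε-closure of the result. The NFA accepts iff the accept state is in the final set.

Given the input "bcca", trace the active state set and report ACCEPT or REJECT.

initial (ε-close {0}): {0,1,2,4,6,8}
'b' @ 1: {9,10}
'c' @ 2: {}  — state set empty
rest 'ca' ignored (set empty)
after full input: {}  (accept=1 not in)

Answer: REJECT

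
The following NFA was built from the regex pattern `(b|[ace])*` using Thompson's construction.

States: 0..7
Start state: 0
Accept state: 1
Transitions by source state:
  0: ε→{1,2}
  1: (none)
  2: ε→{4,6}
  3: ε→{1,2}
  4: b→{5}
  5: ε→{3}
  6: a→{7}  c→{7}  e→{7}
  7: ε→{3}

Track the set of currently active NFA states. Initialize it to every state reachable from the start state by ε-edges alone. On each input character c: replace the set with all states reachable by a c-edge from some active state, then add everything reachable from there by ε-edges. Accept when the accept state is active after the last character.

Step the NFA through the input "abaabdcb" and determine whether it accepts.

start: ε-closure({0}) = {0,1,2,4,6}
'a' @ 1: {1,2,3,4,6,7}  [accepting]
'b' @ 2: {1,2,3,4,5,6}  [accepting]
'a' @ 3: {1,2,3,4,6,7}  [accepting]
'a' @ 4: {1,2,3,4,6,7}  [accepting]
'b' @ 5: {1,2,3,4,5,6}  [accepting]
'd' @ 6: {}  — dead — no transitions
rest 'cb' ignored (set empty)
after full input: {}  (accept=1 not in)

Answer: REJECT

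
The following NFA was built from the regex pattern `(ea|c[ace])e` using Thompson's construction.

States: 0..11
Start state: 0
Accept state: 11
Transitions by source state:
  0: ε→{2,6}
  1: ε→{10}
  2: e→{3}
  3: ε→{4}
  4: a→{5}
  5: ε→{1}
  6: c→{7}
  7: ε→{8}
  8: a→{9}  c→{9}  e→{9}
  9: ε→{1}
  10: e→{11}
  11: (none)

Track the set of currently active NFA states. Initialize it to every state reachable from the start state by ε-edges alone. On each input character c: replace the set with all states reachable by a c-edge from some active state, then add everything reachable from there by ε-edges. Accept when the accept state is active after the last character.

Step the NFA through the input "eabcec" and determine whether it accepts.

start: ε-closure({0}) = {0,2,6}
'e' @ 1: {3,4}
'a' @ 2: {1,5,10}
'b' @ 3: {}  — dead — no transitions
rest 'cec' ignored (set empty)
after full input: {}  (accept=11 not in)

Answer: REJECT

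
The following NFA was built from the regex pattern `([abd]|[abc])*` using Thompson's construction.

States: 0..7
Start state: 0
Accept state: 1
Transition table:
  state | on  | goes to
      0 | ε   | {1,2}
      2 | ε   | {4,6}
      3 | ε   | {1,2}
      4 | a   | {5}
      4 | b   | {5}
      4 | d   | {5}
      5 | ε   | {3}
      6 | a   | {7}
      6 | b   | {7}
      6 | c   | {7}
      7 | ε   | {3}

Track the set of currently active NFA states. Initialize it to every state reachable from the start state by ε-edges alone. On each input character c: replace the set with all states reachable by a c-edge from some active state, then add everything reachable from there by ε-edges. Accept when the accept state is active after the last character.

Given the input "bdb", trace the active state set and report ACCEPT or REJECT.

initial (ε-close {0}): {0,1,2,4,6}
'b' @ 1: {1,2,3,4,5,6,7}  [accepting]
'd' @ 2: {1,2,3,4,5,6}  [accepting]
'b' @ 3: {1,2,3,4,5,6,7}  [accepting]
end set {1,2,3,4,5,6,7} — state 1 in

Answer: ACCEPT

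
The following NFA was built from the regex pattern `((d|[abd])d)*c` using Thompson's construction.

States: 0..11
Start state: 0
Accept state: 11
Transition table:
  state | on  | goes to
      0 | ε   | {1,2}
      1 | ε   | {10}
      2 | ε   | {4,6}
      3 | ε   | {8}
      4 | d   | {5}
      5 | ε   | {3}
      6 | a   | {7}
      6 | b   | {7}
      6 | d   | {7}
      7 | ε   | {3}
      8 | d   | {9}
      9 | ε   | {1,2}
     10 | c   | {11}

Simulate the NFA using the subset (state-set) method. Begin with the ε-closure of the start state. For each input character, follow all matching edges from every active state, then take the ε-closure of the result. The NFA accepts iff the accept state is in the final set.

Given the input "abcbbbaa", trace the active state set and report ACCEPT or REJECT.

initial (ε-close {0}): {0,1,2,4,6,10}
'a' @ 1: {3,7,8}
'b' @ 2: {}  — dead — no transitions
rest 'cbbbaa' ignored (set empty)
end set {} — state 11 not in

Answer: REJECT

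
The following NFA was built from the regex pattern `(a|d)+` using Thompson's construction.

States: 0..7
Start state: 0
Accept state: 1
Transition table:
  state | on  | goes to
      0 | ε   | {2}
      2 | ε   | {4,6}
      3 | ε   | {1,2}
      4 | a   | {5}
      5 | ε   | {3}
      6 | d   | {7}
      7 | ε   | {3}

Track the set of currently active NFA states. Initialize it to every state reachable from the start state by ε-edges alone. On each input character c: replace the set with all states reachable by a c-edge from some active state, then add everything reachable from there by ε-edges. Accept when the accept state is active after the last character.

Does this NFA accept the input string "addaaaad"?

start: ε-closure({0}) = {0,2,4,6}
'a' @ 1: {1,2,3,4,5,6}  ✓accept
'd' @ 2: {1,2,3,4,6,7}  ✓accept
'd' @ 3: {1,2,3,4,6,7}  ✓accept
'a' @ 4: {1,2,3,4,5,6}  ✓accept
'a' @ 5: {1,2,3,4,5,6}  ✓accept
'a' @ 6: {1,2,3,4,5,6}  ✓accept
'a' @ 7: {1,2,3,4,5,6}  ✓accept
'd' @ 8: {1,2,3,4,6,7}  ✓accept
final: {1,2,3,4,6,7}; accept 1 in set

Answer: ACCEPT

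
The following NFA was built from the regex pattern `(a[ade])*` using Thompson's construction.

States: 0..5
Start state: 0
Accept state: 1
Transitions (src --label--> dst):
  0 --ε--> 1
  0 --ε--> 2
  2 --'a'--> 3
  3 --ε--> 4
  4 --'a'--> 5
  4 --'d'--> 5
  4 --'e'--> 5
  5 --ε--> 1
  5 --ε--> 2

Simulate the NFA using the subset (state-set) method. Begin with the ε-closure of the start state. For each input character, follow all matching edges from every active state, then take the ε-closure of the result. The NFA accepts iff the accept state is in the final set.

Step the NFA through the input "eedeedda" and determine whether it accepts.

start: ε-closure({0}) = {0,1,2}
'e' @ 1: {}  — dead — no transitions
rest 'edeedda' ignored (set empty)
after full input: {}  (accept=1 not in)

Answer: REJECT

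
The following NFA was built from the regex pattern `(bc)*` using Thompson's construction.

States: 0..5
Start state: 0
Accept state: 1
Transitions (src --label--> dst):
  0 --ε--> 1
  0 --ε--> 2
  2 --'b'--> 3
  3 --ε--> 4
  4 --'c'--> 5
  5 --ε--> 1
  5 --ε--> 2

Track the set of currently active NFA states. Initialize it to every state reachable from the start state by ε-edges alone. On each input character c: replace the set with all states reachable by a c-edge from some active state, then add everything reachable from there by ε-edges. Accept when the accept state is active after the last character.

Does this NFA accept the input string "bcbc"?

initial (ε-close {0}): {0,1,2}
'b' @ 1: {3,4}
'c' @ 2: {1,2,5}  (accept∈set)
'b' @ 3: {3,4}
'c' @ 4: {1,2,5}  (accept∈set)
end set {1,2,5} — state 1 in

Answer: ACCEPT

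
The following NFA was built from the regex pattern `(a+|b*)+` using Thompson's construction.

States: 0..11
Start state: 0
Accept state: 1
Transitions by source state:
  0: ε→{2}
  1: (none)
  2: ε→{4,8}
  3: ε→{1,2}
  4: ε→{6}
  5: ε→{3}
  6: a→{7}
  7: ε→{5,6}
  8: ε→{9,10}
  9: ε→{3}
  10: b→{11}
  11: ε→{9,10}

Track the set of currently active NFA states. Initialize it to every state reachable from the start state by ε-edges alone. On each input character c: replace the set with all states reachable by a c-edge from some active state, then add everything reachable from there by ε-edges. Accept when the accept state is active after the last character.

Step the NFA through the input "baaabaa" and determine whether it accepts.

start: ε-closure({0}) = {0,1,2,3,4,6,8,9,10}
'b' @ 1: {1,2,3,4,6,8,9,10,11}  ✓accept
'a' @ 2: {1,2,3,4,5,6,7,8,9,10}  ✓accept
'a' @ 3: {1,2,3,4,5,6,7,8,9,10}  ✓accept
'a' @ 4: {1,2,3,4,5,6,7,8,9,10}  ✓accept
'b' @ 5: {1,2,3,4,6,8,9,10,11}  ✓accept
'a' @ 6: {1,2,3,4,5,6,7,8,9,10}  ✓accept
'a' @ 7: {1,2,3,4,5,6,7,8,9,10}  ✓accept
after full input: {1,2,3,4,5,6,7,8,9,10}  (accept=1 in)

Answer: ACCEPT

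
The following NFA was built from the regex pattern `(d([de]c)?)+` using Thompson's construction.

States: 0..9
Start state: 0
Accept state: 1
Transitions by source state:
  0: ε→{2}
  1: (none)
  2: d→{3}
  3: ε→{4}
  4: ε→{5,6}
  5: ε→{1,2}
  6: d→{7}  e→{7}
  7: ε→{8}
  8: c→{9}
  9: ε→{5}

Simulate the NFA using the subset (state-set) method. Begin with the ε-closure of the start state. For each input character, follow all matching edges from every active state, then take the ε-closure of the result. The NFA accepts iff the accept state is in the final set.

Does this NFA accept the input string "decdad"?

Answer: REJECT

Steps:
S₀ = ε-closure({0}) = {0,2}
'd' @ 1: {1,2,3,4,5,6}  [accepting]
'e' @ 2: {7,8}
'c' @ 3: {1,2,5,9}  [accepting]
'd' @ 4: {1,2,3,4,5,6}  [accepting]
'a' @ 5: {}  — dead — no transitions
rest 'd' ignored (set empty)
final: {}; accept 1 not in set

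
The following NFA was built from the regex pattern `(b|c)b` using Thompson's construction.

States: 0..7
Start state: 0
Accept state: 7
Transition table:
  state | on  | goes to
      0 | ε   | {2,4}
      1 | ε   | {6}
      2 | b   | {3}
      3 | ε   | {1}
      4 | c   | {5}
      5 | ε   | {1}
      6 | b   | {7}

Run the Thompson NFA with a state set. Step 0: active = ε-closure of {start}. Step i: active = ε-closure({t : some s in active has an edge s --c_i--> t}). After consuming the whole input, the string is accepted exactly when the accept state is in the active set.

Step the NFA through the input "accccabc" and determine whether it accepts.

start: ε-closure({0}) = {0,2,4}
'a' @ 1: {}  — no active states
rest 'ccccabc' ignored (set empty)
final: {}; accept 7 not in set

Answer: REJECT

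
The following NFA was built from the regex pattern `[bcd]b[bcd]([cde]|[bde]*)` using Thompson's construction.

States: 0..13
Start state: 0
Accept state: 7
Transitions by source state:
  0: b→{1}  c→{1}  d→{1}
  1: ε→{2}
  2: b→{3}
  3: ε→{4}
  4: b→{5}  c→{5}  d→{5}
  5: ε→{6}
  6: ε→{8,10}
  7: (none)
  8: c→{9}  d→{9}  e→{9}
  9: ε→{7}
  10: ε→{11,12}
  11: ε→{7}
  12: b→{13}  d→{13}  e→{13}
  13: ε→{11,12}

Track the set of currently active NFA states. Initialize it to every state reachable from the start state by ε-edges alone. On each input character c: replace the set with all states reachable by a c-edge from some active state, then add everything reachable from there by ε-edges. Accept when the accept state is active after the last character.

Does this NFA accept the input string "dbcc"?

Answer: ACCEPT

Derivation:
start: ε-closure({0}) = {0}
'd' @ 1: {1,2}
'b' @ 2: {3,4}
'c' @ 3: {5,6,7,8,10,11,12}  ✓accept
'c' @ 4: {7,9}  ✓accept
after full input: {7,9}  (accept=7 in)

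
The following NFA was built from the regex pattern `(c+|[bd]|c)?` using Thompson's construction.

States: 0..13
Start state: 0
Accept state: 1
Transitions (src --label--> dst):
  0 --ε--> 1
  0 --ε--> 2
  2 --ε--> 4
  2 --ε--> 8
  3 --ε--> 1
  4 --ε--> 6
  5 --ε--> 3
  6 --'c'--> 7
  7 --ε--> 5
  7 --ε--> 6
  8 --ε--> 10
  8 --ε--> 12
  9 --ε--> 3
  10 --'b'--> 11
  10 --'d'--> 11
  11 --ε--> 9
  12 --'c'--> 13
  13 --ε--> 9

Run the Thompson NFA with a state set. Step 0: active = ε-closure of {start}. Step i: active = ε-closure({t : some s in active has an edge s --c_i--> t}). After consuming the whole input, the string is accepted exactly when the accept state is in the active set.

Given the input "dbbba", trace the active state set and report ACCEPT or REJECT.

Answer: REJECT

Derivation:
start: ε-closure({0}) = {0,1,2,4,6,8,10,12}
'd' @ 1: {1,3,9,11}  (accept∈set)
'b' @ 2: {}  — dead — no transitions
rest 'bba' ignored (set empty)
end set {} — state 1 not in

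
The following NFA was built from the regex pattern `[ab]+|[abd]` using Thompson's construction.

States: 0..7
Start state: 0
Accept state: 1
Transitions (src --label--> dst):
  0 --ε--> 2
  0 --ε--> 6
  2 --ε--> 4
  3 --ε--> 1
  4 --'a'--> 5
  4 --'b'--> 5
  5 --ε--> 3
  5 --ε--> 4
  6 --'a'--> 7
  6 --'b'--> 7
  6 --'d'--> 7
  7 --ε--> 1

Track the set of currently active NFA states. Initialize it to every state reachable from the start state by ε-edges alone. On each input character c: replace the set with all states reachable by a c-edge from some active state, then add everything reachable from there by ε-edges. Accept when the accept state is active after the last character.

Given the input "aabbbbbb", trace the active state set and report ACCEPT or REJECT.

S₀ = ε-closure({0}) = {0,2,4,6}
'a' @ 1: {1,3,4,5,7}  ✓accept
'a' @ 2: {1,3,4,5}  ✓accept
'b' @ 3: {1,3,4,5}  ✓accept
'b' @ 4: {1,3,4,5}  ✓accept
'b' @ 5: {1,3,4,5}  ✓accept
'b' @ 6: {1,3,4,5}  ✓accept
'b' @ 7: {1,3,4,5}  ✓accept
'b' @ 8: {1,3,4,5}  ✓accept
final: {1,3,4,5}; accept 1 in set

Answer: ACCEPT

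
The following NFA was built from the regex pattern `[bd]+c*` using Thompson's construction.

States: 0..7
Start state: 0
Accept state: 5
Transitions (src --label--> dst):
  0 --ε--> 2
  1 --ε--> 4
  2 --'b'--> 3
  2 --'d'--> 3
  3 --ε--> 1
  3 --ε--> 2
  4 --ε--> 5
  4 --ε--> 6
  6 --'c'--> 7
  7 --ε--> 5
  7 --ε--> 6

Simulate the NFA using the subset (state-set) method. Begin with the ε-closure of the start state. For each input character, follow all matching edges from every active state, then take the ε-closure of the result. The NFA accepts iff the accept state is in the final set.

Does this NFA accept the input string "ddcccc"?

initial (ε-close {0}): {0,2}
'd' @ 1: {1,2,3,4,5,6}  ✓accept
'd' @ 2: {1,2,3,4,5,6}  ✓accept
'c' @ 3: {5,6,7}  ✓accept
'c' @ 4: {5,6,7}  ✓accept
'c' @ 5: {5,6,7}  ✓accept
'c' @ 6: {5,6,7}  ✓accept
after full input: {5,6,7}  (accept=5 in)

Answer: ACCEPT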